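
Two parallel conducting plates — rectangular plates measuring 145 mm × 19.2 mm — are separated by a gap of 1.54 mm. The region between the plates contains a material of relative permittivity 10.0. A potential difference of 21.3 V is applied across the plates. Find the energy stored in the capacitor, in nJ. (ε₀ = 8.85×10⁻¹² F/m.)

36.3 nJ

A = 145 × 19.2 mm² = 2.78×10⁻³ m².
C = κε₀A/d = 10.0 × 8.85×10⁻¹² × 2.78×10⁻³ / 1.54×10⁻³ = 1.60×10⁻¹⁰ F.
U = ½CV² = ½ × 1.60×10⁻¹⁰ × (21.3)² = 3.63×10⁻⁸ J.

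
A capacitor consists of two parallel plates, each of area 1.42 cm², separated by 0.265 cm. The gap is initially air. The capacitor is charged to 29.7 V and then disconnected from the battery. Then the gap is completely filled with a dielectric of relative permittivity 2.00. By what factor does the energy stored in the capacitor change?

Isolated ⇒ Q is held fixed.
C₂ = 2.00 C₁ and U = Q²/(2C), so U₂/U₁ = C₁/C₂ = 0.500.

U₂/U₁ ≈ 0.500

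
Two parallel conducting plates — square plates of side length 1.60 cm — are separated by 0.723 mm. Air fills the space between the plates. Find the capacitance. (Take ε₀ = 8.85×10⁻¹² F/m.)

A = (1.60 cm)² = 2.56×10⁻⁴ m².
C = ε₀A/d = 8.85×10⁻¹² × 2.56×10⁻⁴ / 7.23×10⁻⁴ = 3.13×10⁻¹² F.

3.13 pF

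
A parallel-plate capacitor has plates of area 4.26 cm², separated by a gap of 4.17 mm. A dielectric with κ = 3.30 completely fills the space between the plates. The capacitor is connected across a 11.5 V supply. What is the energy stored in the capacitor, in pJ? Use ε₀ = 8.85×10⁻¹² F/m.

A = 4.26 cm² = 4.26×10⁻⁴ m².
C = κε₀A/d = 3.30 × 8.85×10⁻¹² × 4.26×10⁻⁴ / 4.17×10⁻³ = 2.98×10⁻¹² F.
U = ½CV² = ½ × 2.98×10⁻¹² × (11.5)² = 1.97×10⁻¹⁰ J.

197 pJ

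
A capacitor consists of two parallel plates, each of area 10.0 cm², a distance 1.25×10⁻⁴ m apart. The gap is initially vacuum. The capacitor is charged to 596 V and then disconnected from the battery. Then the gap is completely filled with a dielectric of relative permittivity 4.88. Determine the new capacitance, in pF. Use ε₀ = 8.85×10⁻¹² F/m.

C ≈ 346 pF

A = 10.0 cm² = 1.00×10⁻³ m².
Initially C₁ = ε₀A/d = 8.85×10⁻¹² × 1.00×10⁻³ / 1.25×10⁻⁴ = 7.08×10⁻¹¹ F.
C = κε₀A/d scales with κ, so C₂/C₁ = κ = 4.88.
C₂ = 4.88 × 7.08×10⁻¹¹ = 3.46×10⁻¹⁰ F.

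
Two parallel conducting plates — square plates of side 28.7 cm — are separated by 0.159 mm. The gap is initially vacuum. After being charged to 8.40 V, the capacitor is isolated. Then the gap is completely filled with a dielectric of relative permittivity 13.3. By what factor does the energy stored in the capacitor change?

U₂/U₁ ≈ 0.0752

Isolated ⇒ Q is held fixed.
C₂ = 13.3 C₁ and U = Q²/(2C), so U₂/U₁ = C₁/C₂ = 0.0752.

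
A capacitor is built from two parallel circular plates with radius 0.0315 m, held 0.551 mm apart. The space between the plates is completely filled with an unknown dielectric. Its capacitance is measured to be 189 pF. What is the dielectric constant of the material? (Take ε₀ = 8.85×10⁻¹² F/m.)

κ ≈ 3.77

A = π(0.0315 m)² = 3.12×10⁻³ m².
κ = Cd/(ε₀A) = 1.89×10⁻¹⁰ × 5.51×10⁻⁴ / (8.85×10⁻¹² × 3.12×10⁻³) = 3.77.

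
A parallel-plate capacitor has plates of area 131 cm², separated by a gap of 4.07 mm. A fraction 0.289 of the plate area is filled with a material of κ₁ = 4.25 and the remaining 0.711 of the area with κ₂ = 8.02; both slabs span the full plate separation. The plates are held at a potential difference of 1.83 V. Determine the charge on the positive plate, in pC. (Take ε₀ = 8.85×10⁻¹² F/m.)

361 pC

A = 131 cm² = 1.31×10⁻² m².
Side-by-side slabs ⇒ two capacitors in parallel, each spanning the full gap.
C₁ = κ₁ε₀A₁/d = 4.25 × 8.85×10⁻¹² × 3.79×10⁻³ / 4.07×10⁻³ = 3.50×10⁻¹¹ F.
C₂ = κ₂ε₀A₂/d = 8.02 × 8.85×10⁻¹² × 9.31×10⁻³ / 4.07×10⁻³ = 1.62×10⁻¹⁰ F.
C = C₁ + C₂ = 1.97×10⁻¹⁰ F.
Q = CV = 1.97×10⁻¹⁰ × 1.83 = 3.61×10⁻¹⁰ C.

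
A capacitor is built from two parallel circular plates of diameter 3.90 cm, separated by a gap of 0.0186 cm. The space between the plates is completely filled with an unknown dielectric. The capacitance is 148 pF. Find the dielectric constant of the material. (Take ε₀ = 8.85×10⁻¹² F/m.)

2.60

A = π(3.90/2 cm)² = 1.19×10⁻³ m².
κ = Cd/(ε₀A) = 1.48×10⁻¹⁰ × 1.86×10⁻⁴ / (8.85×10⁻¹² × 1.19×10⁻³) = 2.60.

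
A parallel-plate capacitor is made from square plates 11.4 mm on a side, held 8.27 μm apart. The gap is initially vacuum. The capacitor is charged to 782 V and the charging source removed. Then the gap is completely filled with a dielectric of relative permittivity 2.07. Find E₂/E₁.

Isolated ⇒ Q is held fixed.
V₂ = Q/C₂ = V₁/2.07; E = V/d, so E₂/E₁ = (V₂/V₁)(d₁/d₂) = 0.483.

0.483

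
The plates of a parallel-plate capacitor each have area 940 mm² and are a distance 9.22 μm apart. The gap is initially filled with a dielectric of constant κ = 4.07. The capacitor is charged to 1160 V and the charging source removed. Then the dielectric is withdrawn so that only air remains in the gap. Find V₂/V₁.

Isolated ⇒ Q is held fixed.
C₂ = 0.246 C₁ and V = Q/C, so V₂/V₁ = C₁/C₂ = 4.07.

V₂/V₁ ≈ 4.07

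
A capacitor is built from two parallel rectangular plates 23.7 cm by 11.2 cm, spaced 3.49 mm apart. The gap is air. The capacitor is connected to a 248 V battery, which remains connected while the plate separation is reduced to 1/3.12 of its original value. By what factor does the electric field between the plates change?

Battery connected ⇒ V is held fixed.
E = V/d, so E₂/E₁ = d₁/d₂ = 3.12.

E₂/E₁ ≈ 3.12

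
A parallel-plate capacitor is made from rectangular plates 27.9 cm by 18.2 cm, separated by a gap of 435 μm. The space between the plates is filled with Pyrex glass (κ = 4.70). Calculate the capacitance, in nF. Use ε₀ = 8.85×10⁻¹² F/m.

C ≈ 4.86 nF

A = 27.9 × 18.2 cm² = 5.08×10⁻² m².
C = κε₀A/d = 4.70 × 8.85×10⁻¹² × 5.08×10⁻² / 4.35×10⁻⁴ = 4.86×10⁻⁹ F.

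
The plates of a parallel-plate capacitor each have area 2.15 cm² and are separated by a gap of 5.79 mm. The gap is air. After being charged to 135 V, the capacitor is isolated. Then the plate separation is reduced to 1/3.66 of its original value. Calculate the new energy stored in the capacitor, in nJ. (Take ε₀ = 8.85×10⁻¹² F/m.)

U ≈ 0.818 nJ

A = 2.15 cm² = 2.15×10⁻⁴ m².
Initially C₁ = ε₀A/d = 8.85×10⁻¹² × 2.15×10⁻⁴ / 5.79×10⁻³ = 3.29×10⁻¹³ F.
U₁ = 2.99×10⁻⁹ J.
Isolated ⇒ Q is held fixed. C₂ = 3.66 C₁ and U = Q²/(2C), so U₂/U₁ = C₁/C₂ = 0.273.
U₂ = 0.273 × 2.99×10⁻⁹ = 8.18×10⁻¹⁰ J.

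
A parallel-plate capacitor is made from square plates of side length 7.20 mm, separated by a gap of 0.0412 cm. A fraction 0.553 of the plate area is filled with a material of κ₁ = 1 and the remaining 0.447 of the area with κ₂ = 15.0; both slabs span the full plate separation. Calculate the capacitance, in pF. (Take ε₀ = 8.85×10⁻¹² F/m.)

A = (7.20 mm)² = 5.18×10⁻⁵ m².
Side-by-side slabs ⇒ two capacitors in parallel, each spanning the full gap.
C₁ = κ₁ε₀A₁/d = 1.00 × 8.85×10⁻¹² × 2.87×10⁻⁵ / 4.12×10⁻⁴ = 6.16×10⁻¹³ F.
C₂ = κ₂ε₀A₂/d = 15.0 × 8.85×10⁻¹² × 2.32×10⁻⁵ / 4.12×10⁻⁴ = 7.47×10⁻¹² F.
C = C₁ + C₂ = 8.08×10⁻¹² F.

C ≈ 8.08 pF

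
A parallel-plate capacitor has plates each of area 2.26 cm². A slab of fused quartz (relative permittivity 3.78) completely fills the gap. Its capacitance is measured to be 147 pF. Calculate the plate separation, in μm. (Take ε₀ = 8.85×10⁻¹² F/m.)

d ≈ 51.4 μm

A = 2.26 cm² = 2.26×10⁻⁴ m².
d = κε₀A/C = 3.78 × 8.85×10⁻¹² × 2.26×10⁻⁴ / 1.47×10⁻¹⁰ = 5.14×10⁻⁵ m.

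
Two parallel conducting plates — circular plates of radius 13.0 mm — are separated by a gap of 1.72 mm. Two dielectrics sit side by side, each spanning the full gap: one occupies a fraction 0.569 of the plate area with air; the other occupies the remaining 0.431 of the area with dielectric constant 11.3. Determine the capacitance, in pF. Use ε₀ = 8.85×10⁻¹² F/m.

C ≈ 14.9 pF

A = π(13.0 mm)² = 5.31×10⁻⁴ m².
Side-by-side slabs ⇒ two capacitors in parallel, each spanning the full gap.
C₁ = κ₁ε₀A₁/d = 1.00 × 8.85×10⁻¹² × 3.02×10⁻⁴ / 1.72×10⁻³ = 1.55×10⁻¹² F.
C₂ = κ₂ε₀A₂/d = 11.3 × 8.85×10⁻¹² × 2.29×10⁻⁴ / 1.72×10⁻³ = 1.33×10⁻¹¹ F.
C = C₁ + C₂ = 1.49×10⁻¹¹ F.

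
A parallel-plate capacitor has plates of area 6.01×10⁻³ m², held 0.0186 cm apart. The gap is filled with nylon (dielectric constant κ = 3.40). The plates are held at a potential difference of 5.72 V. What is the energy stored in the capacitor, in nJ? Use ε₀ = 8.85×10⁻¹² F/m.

C = κε₀A/d = 3.40 × 8.85×10⁻¹² × 6.01×10⁻³ / 1.86×10⁻⁴ = 9.72×10⁻¹⁰ F.
U = ½CV² = ½ × 9.72×10⁻¹⁰ × (5.72)² = 1.59×10⁻⁸ J.

15.9 nJ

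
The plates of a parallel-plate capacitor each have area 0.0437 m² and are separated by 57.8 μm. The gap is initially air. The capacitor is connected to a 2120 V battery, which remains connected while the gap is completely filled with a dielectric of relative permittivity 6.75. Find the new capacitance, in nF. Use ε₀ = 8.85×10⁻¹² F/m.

Initially C₁ = ε₀A/d = 8.85×10⁻¹² × 4.37×10⁻² / 5.78×10⁻⁵ = 6.69×10⁻⁹ F.
C = κε₀A/d scales with κ, so C₂/C₁ = κ = 6.75.
C₂ = 6.75 × 6.69×10⁻⁹ = 4.52×10⁻⁸ F.

C ≈ 45.2 nF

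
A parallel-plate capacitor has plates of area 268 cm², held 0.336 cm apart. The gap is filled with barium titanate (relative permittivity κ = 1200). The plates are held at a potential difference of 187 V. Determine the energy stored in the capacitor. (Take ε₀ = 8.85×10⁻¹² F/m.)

U ≈ 1.48 mJ

A = 268 cm² = 2.68×10⁻² m².
C = κε₀A/d = 1200 × 8.85×10⁻¹² × 2.68×10⁻² / 3.36×10⁻³ = 8.47×10⁻⁸ F.
U = ½CV² = ½ × 8.47×10⁻⁸ × (187)² = 1.48×10⁻³ J.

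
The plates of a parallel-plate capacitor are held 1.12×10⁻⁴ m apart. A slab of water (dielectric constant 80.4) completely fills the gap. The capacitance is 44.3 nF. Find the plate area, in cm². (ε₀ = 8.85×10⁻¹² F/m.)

A ≈ 69.7 cm²

A = Cd/(κε₀) = 4.43×10⁻⁸ × 1.12×10⁻⁴ / (80.4 × 8.85×10⁻¹²) = 6.97×10⁻³ m².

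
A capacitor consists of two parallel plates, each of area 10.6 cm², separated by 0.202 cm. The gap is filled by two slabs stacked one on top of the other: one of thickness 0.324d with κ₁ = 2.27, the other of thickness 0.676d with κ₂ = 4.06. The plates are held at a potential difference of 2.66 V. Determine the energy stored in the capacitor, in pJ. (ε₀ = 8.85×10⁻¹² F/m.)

U ≈ 53.1 pJ

A = 10.6 cm² = 1.06×10⁻³ m².
Stacked slabs ⇒ two capacitors in series, each with the full plate area.
C₁ = κ₁ε₀A/d₁ = 2.27 × 8.85×10⁻¹² × 1.06×10⁻³ / 6.54×10⁻⁴ = 3.25×10⁻¹¹ F.
C₂ = κ₂ε₀A/d₂ = 4.06 × 8.85×10⁻¹² × 1.06×10⁻³ / 1.37×10⁻³ = 2.79×10⁻¹¹ F.
C = (1/C₁ + 1/C₂)⁻¹ = 1.50×10⁻¹¹ F.
U = ½CV² = ½ × 1.50×10⁻¹¹ × (2.66)² = 5.31×10⁻¹¹ J.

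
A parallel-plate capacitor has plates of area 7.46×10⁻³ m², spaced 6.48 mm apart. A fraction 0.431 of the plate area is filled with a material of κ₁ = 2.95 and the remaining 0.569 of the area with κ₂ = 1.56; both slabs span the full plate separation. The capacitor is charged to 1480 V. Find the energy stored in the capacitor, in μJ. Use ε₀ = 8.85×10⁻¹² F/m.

Side-by-side slabs ⇒ two capacitors in parallel, each spanning the full gap.
C₁ = κ₁ε₀A₁/d = 2.95 × 8.85×10⁻¹² × 3.22×10⁻³ / 6.48×10⁻³ = 1.30×10⁻¹¹ F.
C₂ = κ₂ε₀A₂/d = 1.56 × 8.85×10⁻¹² × 4.24×10⁻³ / 6.48×10⁻³ = 9.04×10⁻¹² F.
C = C₁ + C₂ = 2.20×10⁻¹¹ F.
U = ½CV² = ½ × 2.20×10⁻¹¹ × (1480)² = 2.41×10⁻⁵ J.

U ≈ 24.1 μJ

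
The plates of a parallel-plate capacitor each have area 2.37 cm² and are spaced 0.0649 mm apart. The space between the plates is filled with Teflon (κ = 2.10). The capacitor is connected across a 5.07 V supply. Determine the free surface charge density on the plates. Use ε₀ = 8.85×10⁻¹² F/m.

A = 2.37 cm² = 2.37×10⁻⁴ m².
C = κε₀A/d = 2.10 × 8.85×10⁻¹² × 2.37×10⁻⁴ / 6.49×10⁻⁵ = 6.79×10⁻¹¹ F.
σ = Q/A = CV/A = 6.79×10⁻¹¹ × 5.07 / 2.37×10⁻⁴ = 1.45×10⁻⁶ C/m².

1.45 μC/m²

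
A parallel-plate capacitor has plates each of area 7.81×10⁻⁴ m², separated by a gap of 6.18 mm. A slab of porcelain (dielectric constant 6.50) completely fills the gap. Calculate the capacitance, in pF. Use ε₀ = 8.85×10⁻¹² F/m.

C = κε₀A/d = 6.50 × 8.85×10⁻¹² × 7.81×10⁻⁴ / 6.18×10⁻³ = 7.27×10⁻¹² F.

7.27 pF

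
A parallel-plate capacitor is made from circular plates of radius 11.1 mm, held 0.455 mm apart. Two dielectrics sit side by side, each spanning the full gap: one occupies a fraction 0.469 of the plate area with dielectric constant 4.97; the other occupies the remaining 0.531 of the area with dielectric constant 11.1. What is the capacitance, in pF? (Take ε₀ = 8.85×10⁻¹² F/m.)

C ≈ 61.9 pF

A = π(11.1 mm)² = 3.87×10⁻⁴ m².
Side-by-side slabs ⇒ two capacitors in parallel, each spanning the full gap.
C₁ = κ₁ε₀A₁/d = 4.97 × 8.85×10⁻¹² × 1.82×10⁻⁴ / 4.55×10⁻⁴ = 1.75×10⁻¹¹ F.
C₂ = κ₂ε₀A₂/d = 11.1 × 8.85×10⁻¹² × 2.06×10⁻⁴ / 4.55×10⁻⁴ = 4.44×10⁻¹¹ F.
C = C₁ + C₂ = 6.19×10⁻¹¹ F.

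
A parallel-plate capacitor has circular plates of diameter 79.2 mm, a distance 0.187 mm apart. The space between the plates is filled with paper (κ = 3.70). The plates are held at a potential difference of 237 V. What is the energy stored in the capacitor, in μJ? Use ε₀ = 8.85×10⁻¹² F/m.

U ≈ 24.2 μJ

A = π(79.2/2 mm)² = 4.93×10⁻³ m².
C = κε₀A/d = 3.70 × 8.85×10⁻¹² × 4.93×10⁻³ / 1.87×10⁻⁴ = 8.63×10⁻¹⁰ F.
U = ½CV² = ½ × 8.63×10⁻¹⁰ × (237)² = 2.42×10⁻⁵ J.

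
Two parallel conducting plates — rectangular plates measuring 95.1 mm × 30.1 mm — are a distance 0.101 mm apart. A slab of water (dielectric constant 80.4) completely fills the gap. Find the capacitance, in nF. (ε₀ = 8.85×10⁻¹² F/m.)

C ≈ 20.2 nF

A = 95.1 × 30.1 mm² = 2.86×10⁻³ m².
C = κε₀A/d = 80.4 × 8.85×10⁻¹² × 2.86×10⁻³ / 1.01×10⁻⁴ = 2.02×10⁻⁸ F.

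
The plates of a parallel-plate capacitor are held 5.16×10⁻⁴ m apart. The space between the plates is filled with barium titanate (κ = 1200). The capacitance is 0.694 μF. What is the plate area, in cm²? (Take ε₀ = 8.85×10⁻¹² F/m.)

337 cm²

A = Cd/(κε₀) = 6.94×10⁻⁷ × 5.16×10⁻⁴ / (1200 × 8.85×10⁻¹²) = 3.37×10⁻² m².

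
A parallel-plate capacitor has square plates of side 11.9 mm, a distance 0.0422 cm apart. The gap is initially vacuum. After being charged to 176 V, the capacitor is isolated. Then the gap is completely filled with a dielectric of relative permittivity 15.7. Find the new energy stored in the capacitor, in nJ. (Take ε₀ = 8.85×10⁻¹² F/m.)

2.93 nJ

A = (11.9 mm)² = 1.42×10⁻⁴ m².
Initially C₁ = ε₀A/d = 8.85×10⁻¹² × 1.42×10⁻⁴ / 4.22×10⁻⁴ = 2.97×10⁻¹² F.
U₁ = 4.60×10⁻⁸ J.
Isolated ⇒ Q is held fixed. C₂ = 15.7 C₁ and U = Q²/(2C), so U₂/U₁ = C₁/C₂ = 0.0637.
U₂ = 0.0637 × 4.60×10⁻⁸ = 2.93×10⁻⁹ J.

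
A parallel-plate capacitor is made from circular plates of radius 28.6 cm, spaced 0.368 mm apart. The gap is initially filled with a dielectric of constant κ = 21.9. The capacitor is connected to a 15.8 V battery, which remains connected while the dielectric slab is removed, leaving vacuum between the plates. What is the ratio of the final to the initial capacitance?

C₂/C₁ ≈ 0.0457

C = κε₀A/d scales with κ, so C₂/C₁ = 1/κ = 1/21.9 = 0.0457.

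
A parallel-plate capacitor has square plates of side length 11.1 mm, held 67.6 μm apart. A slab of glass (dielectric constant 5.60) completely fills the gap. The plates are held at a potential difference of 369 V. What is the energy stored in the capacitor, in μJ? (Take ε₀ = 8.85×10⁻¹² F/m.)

6.15 μJ

A = (11.1 mm)² = 1.23×10⁻⁴ m².
C = κε₀A/d = 5.60 × 8.85×10⁻¹² × 1.23×10⁻⁴ / 6.76×10⁻⁵ = 9.03×10⁻¹¹ F.
U = ½CV² = ½ × 9.03×10⁻¹¹ × (369)² = 6.15×10⁻⁶ J.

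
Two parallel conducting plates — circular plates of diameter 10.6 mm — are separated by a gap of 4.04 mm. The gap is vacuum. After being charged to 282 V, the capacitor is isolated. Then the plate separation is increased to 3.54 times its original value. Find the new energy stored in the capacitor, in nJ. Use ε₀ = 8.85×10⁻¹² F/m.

27.2 nJ

A = π(10.6/2 mm)² = 8.82×10⁻⁵ m².
Initially C₁ = ε₀A/d = 8.85×10⁻¹² × 8.82×10⁻⁵ / 4.04×10⁻³ = 1.93×10⁻¹³ F.
U₁ = 7.69×10⁻⁹ J.
Isolated ⇒ Q is held fixed. C₂ = 0.282 C₁ and U = Q²/(2C), so U₂/U₁ = C₁/C₂ = 3.54.
U₂ = 3.54 × 7.69×10⁻⁹ = 2.72×10⁻⁸ J.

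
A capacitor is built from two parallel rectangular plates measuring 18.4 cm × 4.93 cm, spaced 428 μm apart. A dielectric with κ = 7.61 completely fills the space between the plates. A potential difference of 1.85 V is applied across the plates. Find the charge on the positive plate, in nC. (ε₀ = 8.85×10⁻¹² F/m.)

2.64 nC

A = 18.4 × 4.93 cm² = 9.07×10⁻³ m².
C = κε₀A/d = 7.61 × 8.85×10⁻¹² × 9.07×10⁻³ / 4.28×10⁻⁴ = 1.43×10⁻⁹ F.
Q = CV = 1.43×10⁻⁹ × 1.85 = 2.64×10⁻⁹ C.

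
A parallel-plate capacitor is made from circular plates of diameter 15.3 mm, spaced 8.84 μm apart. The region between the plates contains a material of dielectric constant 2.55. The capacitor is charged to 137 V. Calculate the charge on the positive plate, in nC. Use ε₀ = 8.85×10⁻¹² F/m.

A = π(15.3/2 mm)² = 1.84×10⁻⁴ m².
C = κε₀A/d = 2.55 × 8.85×10⁻¹² × 1.84×10⁻⁴ / 8.84×10⁻⁶ = 4.69×10⁻¹⁰ F.
Q = CV = 4.69×10⁻¹⁰ × 137 = 6.43×10⁻⁸ C.

Q ≈ 64.3 nC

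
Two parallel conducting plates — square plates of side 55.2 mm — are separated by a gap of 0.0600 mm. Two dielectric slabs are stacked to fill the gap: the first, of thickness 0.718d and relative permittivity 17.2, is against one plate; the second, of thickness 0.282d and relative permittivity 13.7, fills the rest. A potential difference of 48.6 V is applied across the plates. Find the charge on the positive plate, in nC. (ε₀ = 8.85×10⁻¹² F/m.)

Q ≈ 350 nC

A = (55.2 mm)² = 3.05×10⁻³ m².
Stacked slabs ⇒ two capacitors in series, each with the full plate area.
C₁ = κ₁ε₀A/d₁ = 17.2 × 8.85×10⁻¹² × 3.05×10⁻³ / 4.31×10⁻⁵ = 1.08×10⁻⁸ F.
C₂ = κ₂ε₀A/d₂ = 13.7 × 8.85×10⁻¹² × 3.05×10⁻³ / 1.69×10⁻⁵ = 2.18×10⁻⁸ F.
C = (1/C₁ + 1/C₂)⁻¹ = 7.21×10⁻⁹ F.
Q = CV = 7.21×10⁻⁹ × 48.6 = 3.50×10⁻⁷ C.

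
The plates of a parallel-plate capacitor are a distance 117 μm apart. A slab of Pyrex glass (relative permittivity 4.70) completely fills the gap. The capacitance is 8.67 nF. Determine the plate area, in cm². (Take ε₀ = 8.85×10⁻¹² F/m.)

244 cm²

A = Cd/(κε₀) = 8.67×10⁻⁹ × 1.17×10⁻⁴ / (4.70 × 8.85×10⁻¹²) = 2.44×10⁻² m².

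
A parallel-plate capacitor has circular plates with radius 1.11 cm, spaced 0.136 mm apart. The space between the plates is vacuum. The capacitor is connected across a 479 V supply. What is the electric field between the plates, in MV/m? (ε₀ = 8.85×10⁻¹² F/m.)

3.52 MV/m

E = V/d = 479 / 1.36×10⁻⁴ = 3.52×10⁶ V/m.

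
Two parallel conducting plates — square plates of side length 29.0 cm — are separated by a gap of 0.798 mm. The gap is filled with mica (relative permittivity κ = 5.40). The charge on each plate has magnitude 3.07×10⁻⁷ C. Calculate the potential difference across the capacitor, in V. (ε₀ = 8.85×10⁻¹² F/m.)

V ≈ 61.0 V

A = (29.0 cm)² = 8.41×10⁻² m².
C = κε₀A/d = 5.40 × 8.85×10⁻¹² × 8.41×10⁻² / 7.98×10⁻⁴ = 5.04×10⁻⁹ F.
V = Q/C = 3.07×10⁻⁷ / 5.04×10⁻⁹ = 61.0 V.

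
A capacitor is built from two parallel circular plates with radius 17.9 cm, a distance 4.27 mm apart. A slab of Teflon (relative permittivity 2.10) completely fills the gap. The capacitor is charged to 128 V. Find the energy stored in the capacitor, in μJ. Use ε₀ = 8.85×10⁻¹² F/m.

3.59 μJ

A = π(17.9 cm)² = 0.101 m².
C = κε₀A/d = 2.10 × 8.85×10⁻¹² × 0.101 / 4.27×10⁻³ = 4.38×10⁻¹⁰ F.
U = ½CV² = ½ × 4.38×10⁻¹⁰ × (128)² = 3.59×10⁻⁶ J.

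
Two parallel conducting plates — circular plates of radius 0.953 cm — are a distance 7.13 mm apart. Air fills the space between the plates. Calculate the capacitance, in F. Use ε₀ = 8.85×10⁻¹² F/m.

A = π(0.953 cm)² = 2.85×10⁻⁴ m².
C = ε₀A/d = 8.85×10⁻¹² × 2.85×10⁻⁴ / 7.13×10⁻³ = 3.54×10⁻¹³ F.

3.54×10⁻¹³ F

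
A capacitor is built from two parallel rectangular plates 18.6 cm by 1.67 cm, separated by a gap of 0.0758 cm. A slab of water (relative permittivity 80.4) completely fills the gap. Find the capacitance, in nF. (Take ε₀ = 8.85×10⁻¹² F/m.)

C ≈ 2.92 nF

A = 18.6 × 1.67 cm² = 3.11×10⁻³ m².
C = κε₀A/d = 80.4 × 8.85×10⁻¹² × 3.11×10⁻³ / 7.58×10⁻⁴ = 2.92×10⁻⁹ F.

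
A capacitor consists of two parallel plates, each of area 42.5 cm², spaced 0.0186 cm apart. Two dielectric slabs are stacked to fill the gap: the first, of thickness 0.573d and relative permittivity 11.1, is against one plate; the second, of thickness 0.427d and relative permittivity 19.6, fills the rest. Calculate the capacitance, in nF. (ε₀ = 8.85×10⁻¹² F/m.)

A = 42.5 cm² = 4.25×10⁻³ m².
Stacked slabs ⇒ two capacitors in series, each with the full plate area.
C₁ = κ₁ε₀A/d₁ = 11.1 × 8.85×10⁻¹² × 4.25×10⁻³ / 1.07×10⁻⁴ = 3.92×10⁻⁹ F.
C₂ = κ₂ε₀A/d₂ = 19.6 × 8.85×10⁻¹² × 4.25×10⁻³ / 7.94×10⁻⁵ = 9.28×10⁻⁹ F.
C = (1/C₁ + 1/C₂)⁻¹ = 2.75×10⁻⁹ F.

2.75 nF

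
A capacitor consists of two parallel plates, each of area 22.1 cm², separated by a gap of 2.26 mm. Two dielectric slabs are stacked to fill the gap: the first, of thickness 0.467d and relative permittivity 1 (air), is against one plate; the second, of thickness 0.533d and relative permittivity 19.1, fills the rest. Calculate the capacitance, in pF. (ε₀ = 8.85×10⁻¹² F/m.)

C ≈ 17.5 pF

A = 22.1 cm² = 2.21×10⁻³ m².
Stacked slabs ⇒ two capacitors in series, each with the full plate area.
C₁ = κ₁ε₀A/d₁ = 1.00 × 8.85×10⁻¹² × 2.21×10⁻³ / 1.06×10⁻³ = 1.85×10⁻¹¹ F.
C₂ = κ₂ε₀A/d₂ = 19.1 × 8.85×10⁻¹² × 2.21×10⁻³ / 1.20×10⁻³ = 3.10×10⁻¹⁰ F.
C = (1/C₁ + 1/C₂)⁻¹ = 1.75×10⁻¹¹ F.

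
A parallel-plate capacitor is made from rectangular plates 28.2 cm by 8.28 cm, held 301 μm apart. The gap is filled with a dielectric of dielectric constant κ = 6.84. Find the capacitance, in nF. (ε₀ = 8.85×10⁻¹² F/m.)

A = 28.2 × 8.28 cm² = 2.33×10⁻² m².
C = κε₀A/d = 6.84 × 8.85×10⁻¹² × 2.33×10⁻² / 3.01×10⁻⁴ = 4.70×10⁻⁹ F.

C ≈ 4.70 nF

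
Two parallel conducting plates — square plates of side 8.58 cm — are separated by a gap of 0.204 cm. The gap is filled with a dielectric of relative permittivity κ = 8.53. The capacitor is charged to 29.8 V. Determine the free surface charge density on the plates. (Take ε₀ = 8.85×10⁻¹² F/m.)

σ ≈ 1.10 μC/m²

A = (8.58 cm)² = 7.36×10⁻³ m².
C = κε₀A/d = 8.53 × 8.85×10⁻¹² × 7.36×10⁻³ / 2.04×10⁻³ = 2.72×10⁻¹⁰ F.
σ = Q/A = CV/A = 2.72×10⁻¹⁰ × 29.8 / 7.36×10⁻³ = 1.10×10⁻⁶ C/m².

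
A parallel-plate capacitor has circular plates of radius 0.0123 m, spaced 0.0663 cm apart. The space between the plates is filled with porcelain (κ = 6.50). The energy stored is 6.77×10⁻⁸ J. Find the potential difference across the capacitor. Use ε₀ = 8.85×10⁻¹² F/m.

A = π(0.0123 m)² = 4.75×10⁻⁴ m².
C = κε₀A/d = 6.50 × 8.85×10⁻¹² × 4.75×10⁻⁴ / 6.63×10⁻⁴ = 4.12×10⁻¹¹ F.
V = √(2U/C) = √(2 × 6.77×10⁻⁸ / 4.12×10⁻¹¹) = 57.3 V.

57.3 V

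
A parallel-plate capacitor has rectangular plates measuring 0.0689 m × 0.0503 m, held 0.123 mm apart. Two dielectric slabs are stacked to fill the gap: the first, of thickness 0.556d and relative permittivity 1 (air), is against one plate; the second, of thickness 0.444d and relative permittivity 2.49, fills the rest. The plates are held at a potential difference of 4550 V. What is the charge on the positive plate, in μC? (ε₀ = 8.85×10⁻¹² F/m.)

A = 0.0689 × 0.0503 m² = 3.47×10⁻³ m².
Stacked slabs ⇒ two capacitors in series, each with the full plate area.
C₁ = κ₁ε₀A/d₁ = 1.00 × 8.85×10⁻¹² × 3.47×10⁻³ / 6.84×10⁻⁵ = 4.48×10⁻¹⁰ F.
C₂ = κ₂ε₀A/d₂ = 2.49 × 8.85×10⁻¹² × 3.47×10⁻³ / 5.46×10⁻⁵ = 1.40×10⁻⁹ F.
C = (1/C₁ + 1/C₂)⁻¹ = 3.40×10⁻¹⁰ F.
Q = CV = 3.40×10⁻¹⁰ × 4550 = 1.55×10⁻⁶ C.

Q ≈ 1.55 μC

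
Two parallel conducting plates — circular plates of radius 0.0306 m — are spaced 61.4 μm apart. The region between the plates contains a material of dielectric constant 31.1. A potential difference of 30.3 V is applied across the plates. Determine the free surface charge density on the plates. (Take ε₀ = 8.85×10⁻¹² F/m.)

136 μC/m²

A = π(0.0306 m)² = 2.94×10⁻³ m².
C = κε₀A/d = 31.1 × 8.85×10⁻¹² × 2.94×10⁻³ / 6.14×10⁻⁵ = 1.32×10⁻⁸ F.
σ = Q/A = CV/A = 1.32×10⁻⁸ × 30.3 / 2.94×10⁻³ = 1.36×10⁻⁴ C/m².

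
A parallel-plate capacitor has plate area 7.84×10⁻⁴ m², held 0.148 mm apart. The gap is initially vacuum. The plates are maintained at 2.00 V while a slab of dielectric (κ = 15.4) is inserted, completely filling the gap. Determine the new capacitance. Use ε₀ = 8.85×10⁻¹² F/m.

C ≈ 0.722 nF

Initially C₁ = ε₀A/d = 8.85×10⁻¹² × 7.84×10⁻⁴ / 1.48×10⁻⁴ = 4.69×10⁻¹¹ F.
C = κε₀A/d scales with κ, so C₂/C₁ = κ = 15.4.
C₂ = 15.4 × 4.69×10⁻¹¹ = 7.22×10⁻¹⁰ F.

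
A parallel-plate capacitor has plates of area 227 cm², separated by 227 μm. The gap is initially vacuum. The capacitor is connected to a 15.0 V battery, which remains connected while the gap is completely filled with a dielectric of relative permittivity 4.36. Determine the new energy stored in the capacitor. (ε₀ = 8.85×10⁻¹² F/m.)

U ≈ 434 nJ

A = 227 cm² = 2.27×10⁻² m².
Initially C₁ = ε₀A/d = 8.85×10⁻¹² × 2.27×10⁻² / 2.27×10⁻⁴ = 8.85×10⁻¹⁰ F.
U₁ = 9.96×10⁻⁸ J.
Battery connected ⇒ V is held fixed. C₂ = 4.36 C₁ and U = ½CV², so U₂/U₁ = C₂/C₁ = 4.36.
U₂ = 4.36 × 9.96×10⁻⁸ = 4.34×10⁻⁷ J.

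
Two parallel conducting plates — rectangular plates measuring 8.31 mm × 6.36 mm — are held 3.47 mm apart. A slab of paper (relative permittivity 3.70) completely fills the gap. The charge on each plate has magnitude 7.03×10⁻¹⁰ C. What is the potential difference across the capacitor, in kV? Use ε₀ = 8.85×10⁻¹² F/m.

V ≈ 1.41 kV

A = 8.31 × 6.36 mm² = 5.29×10⁻⁵ m².
C = κε₀A/d = 3.70 × 8.85×10⁻¹² × 5.29×10⁻⁵ / 3.47×10⁻³ = 4.99×10⁻¹³ F.
V = Q/C = 7.03×10⁻¹⁰ / 4.99×10⁻¹³ = 1.41×10³ V.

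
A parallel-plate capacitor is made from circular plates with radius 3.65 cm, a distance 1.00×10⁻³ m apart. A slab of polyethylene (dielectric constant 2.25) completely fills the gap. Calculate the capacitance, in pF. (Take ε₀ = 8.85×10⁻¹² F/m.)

C ≈ 83.3 pF

A = π(3.65 cm)² = 4.19×10⁻³ m².
C = κε₀A/d = 2.25 × 8.85×10⁻¹² × 4.19×10⁻³ / 1.00×10⁻³ = 8.33×10⁻¹¹ F.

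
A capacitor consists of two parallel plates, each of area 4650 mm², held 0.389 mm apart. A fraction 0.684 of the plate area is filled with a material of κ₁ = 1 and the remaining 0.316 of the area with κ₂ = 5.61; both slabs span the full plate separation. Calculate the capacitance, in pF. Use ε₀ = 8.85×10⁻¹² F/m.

260 pF

A = 4650 mm² = 4.65×10⁻³ m².
Side-by-side slabs ⇒ two capacitors in parallel, each spanning the full gap.
C₁ = κ₁ε₀A₁/d = 1.00 × 8.85×10⁻¹² × 3.18×10⁻³ / 3.89×10⁻⁴ = 7.24×10⁻¹¹ F.
C₂ = κ₂ε₀A₂/d = 5.61 × 8.85×10⁻¹² × 1.47×10⁻³ / 3.89×10⁻⁴ = 1.88×10⁻¹⁰ F.
C = C₁ + C₂ = 2.60×10⁻¹⁰ F.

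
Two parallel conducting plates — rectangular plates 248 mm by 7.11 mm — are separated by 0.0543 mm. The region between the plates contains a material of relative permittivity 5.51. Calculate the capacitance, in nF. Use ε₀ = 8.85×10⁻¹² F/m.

A = 248 × 7.11 mm² = 1.76×10⁻³ m².
C = κε₀A/d = 5.51 × 8.85×10⁻¹² × 1.76×10⁻³ / 5.43×10⁻⁵ = 1.58×10⁻⁹ F.

1.58 nF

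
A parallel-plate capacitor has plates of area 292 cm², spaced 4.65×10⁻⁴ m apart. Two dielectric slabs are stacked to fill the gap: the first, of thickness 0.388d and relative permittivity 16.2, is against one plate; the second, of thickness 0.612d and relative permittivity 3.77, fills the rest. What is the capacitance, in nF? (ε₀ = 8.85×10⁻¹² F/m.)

A = 292 cm² = 2.92×10⁻² m².
Stacked slabs ⇒ two capacitors in series, each with the full plate area.
C₁ = κ₁ε₀A/d₁ = 16.2 × 8.85×10⁻¹² × 2.92×10⁻² / 1.80×10⁻⁴ = 2.32×10⁻⁸ F.
C₂ = κ₂ε₀A/d₂ = 3.77 × 8.85×10⁻¹² × 2.92×10⁻² / 2.85×10⁻⁴ = 3.42×10⁻⁹ F.
C = (1/C₁ + 1/C₂)⁻¹ = 2.98×10⁻⁹ F.

C ≈ 2.98 nF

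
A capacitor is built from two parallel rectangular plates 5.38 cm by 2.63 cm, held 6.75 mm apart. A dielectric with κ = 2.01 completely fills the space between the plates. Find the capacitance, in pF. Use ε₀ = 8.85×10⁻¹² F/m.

C ≈ 3.73 pF

A = 5.38 × 2.63 cm² = 1.41×10⁻³ m².
C = κε₀A/d = 2.01 × 8.85×10⁻¹² × 1.41×10⁻³ / 6.75×10⁻³ = 3.73×10⁻¹² F.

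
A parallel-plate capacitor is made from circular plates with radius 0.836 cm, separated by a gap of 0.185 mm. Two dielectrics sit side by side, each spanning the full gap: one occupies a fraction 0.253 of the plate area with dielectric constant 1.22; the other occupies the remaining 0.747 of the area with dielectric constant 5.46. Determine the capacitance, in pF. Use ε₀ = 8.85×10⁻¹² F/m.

46.1 pF

A = π(0.836 cm)² = 2.20×10⁻⁴ m².
Side-by-side slabs ⇒ two capacitors in parallel, each spanning the full gap.
C₁ = κ₁ε₀A₁/d = 1.22 × 8.85×10⁻¹² × 5.55×10⁻⁵ / 1.85×10⁻⁴ = 3.24×10⁻¹² F.
C₂ = κ₂ε₀A₂/d = 5.46 × 8.85×10⁻¹² × 1.64×10⁻⁴ / 1.85×10⁻⁴ = 4.28×10⁻¹¹ F.
C = C₁ + C₂ = 4.61×10⁻¹¹ F.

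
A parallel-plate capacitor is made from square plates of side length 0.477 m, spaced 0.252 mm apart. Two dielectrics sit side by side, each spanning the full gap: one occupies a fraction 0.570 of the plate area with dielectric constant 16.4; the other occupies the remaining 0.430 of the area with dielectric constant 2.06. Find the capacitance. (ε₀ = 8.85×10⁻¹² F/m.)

81.8 nF

A = (0.477 m)² = 0.228 m².
Side-by-side slabs ⇒ two capacitors in parallel, each spanning the full gap.
C₁ = κ₁ε₀A₁/d = 16.4 × 8.85×10⁻¹² × 0.130 / 2.52×10⁻⁴ = 7.47×10⁻⁸ F.
C₂ = κ₂ε₀A₂/d = 2.06 × 8.85×10⁻¹² × 9.78×10⁻² / 2.52×10⁻⁴ = 7.08×10⁻⁹ F.
C = C₁ + C₂ = 8.18×10⁻⁸ F.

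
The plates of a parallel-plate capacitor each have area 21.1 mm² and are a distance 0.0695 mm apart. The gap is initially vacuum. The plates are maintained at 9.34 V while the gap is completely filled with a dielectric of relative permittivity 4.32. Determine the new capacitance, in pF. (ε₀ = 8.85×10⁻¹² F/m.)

C ≈ 11.6 pF

A = 21.1 mm² = 2.11×10⁻⁵ m².
Initially C₁ = ε₀A/d = 8.85×10⁻¹² × 2.11×10⁻⁵ / 6.95×10⁻⁵ = 2.69×10⁻¹² F.
C = κε₀A/d scales with κ, so C₂/C₁ = κ = 4.32.
C₂ = 4.32 × 2.69×10⁻¹² = 1.16×10⁻¹¹ F.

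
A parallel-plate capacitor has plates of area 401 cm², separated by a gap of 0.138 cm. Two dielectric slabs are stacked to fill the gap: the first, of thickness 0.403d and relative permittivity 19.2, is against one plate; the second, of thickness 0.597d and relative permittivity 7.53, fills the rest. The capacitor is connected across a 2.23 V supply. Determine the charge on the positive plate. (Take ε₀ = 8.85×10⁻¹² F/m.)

Q ≈ 5.72 nC

A = 401 cm² = 4.01×10⁻² m².
Stacked slabs ⇒ two capacitors in series, each with the full plate area.
C₁ = κ₁ε₀A/d₁ = 19.2 × 8.85×10⁻¹² × 4.01×10⁻² / 5.56×10⁻⁴ = 1.23×10⁻⁸ F.
C₂ = κ₂ε₀A/d₂ = 7.53 × 8.85×10⁻¹² × 4.01×10⁻² / 8.24×10⁻⁴ = 3.24×10⁻⁹ F.
C = (1/C₁ + 1/C₂)⁻¹ = 2.56×10⁻⁹ F.
Q = CV = 2.56×10⁻⁹ × 2.23 = 5.72×10⁻⁹ C.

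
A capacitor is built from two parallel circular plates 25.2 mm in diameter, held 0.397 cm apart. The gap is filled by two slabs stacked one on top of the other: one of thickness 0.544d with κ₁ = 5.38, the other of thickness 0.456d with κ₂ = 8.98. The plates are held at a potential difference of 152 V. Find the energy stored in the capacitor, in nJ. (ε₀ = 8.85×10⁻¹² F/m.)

A = π(25.2/2 mm)² = 4.99×10⁻⁴ m².
Stacked slabs ⇒ two capacitors in series, each with the full plate area.
C₁ = κ₁ε₀A/d₁ = 5.38 × 8.85×10⁻¹² × 4.99×10⁻⁴ / 2.16×10⁻³ = 1.10×10⁻¹¹ F.
C₂ = κ₂ε₀A/d₂ = 8.98 × 8.85×10⁻¹² × 4.99×10⁻⁴ / 1.81×10⁻³ = 2.19×10⁻¹¹ F.
C = (1/C₁ + 1/C₂)⁻¹ = 7.32×10⁻¹² F.
U = ½CV² = ½ × 7.32×10⁻¹² × (152)² = 8.46×10⁻⁸ J.

84.6 nJ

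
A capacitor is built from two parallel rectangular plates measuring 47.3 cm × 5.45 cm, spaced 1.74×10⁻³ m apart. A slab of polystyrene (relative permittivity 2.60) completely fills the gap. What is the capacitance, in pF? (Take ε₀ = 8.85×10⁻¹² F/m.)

341 pF

A = 47.3 × 5.45 cm² = 2.58×10⁻² m².
C = κε₀A/d = 2.60 × 8.85×10⁻¹² × 2.58×10⁻² / 1.74×10⁻³ = 3.41×10⁻¹⁰ F.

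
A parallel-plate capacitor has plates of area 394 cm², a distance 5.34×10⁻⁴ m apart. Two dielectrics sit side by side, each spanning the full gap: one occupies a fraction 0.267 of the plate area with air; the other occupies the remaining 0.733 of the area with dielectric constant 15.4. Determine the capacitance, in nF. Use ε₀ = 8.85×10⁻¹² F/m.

7.55 nF

A = 394 cm² = 3.94×10⁻² m².
Side-by-side slabs ⇒ two capacitors in parallel, each spanning the full gap.
C₁ = κ₁ε₀A₁/d = 1.00 × 8.85×10⁻¹² × 1.05×10⁻² / 5.34×10⁻⁴ = 1.74×10⁻¹⁰ F.
C₂ = κ₂ε₀A₂/d = 15.4 × 8.85×10⁻¹² × 2.89×10⁻² / 5.34×10⁻⁴ = 7.37×10⁻⁹ F.
C = C₁ + C₂ = 7.55×10⁻⁹ F.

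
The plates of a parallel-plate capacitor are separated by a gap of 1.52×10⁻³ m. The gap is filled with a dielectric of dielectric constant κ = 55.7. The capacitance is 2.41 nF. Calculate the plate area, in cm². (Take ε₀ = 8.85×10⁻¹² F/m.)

74.3 cm²

A = Cd/(κε₀) = 2.41×10⁻⁹ × 1.52×10⁻³ / (55.7 × 8.85×10⁻¹²) = 7.43×10⁻³ m².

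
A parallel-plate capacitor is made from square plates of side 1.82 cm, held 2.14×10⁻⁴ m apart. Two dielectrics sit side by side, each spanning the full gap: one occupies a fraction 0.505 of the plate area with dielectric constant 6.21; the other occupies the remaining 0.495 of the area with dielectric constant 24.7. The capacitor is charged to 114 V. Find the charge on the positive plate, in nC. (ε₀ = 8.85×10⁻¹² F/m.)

24.0 nC

A = (1.82 cm)² = 3.31×10⁻⁴ m².
Side-by-side slabs ⇒ two capacitors in parallel, each spanning the full gap.
C₁ = κ₁ε₀A₁/d = 6.21 × 8.85×10⁻¹² × 1.67×10⁻⁴ / 2.14×10⁻⁴ = 4.30×10⁻¹¹ F.
C₂ = κ₂ε₀A₂/d = 24.7 × 8.85×10⁻¹² × 1.64×10⁻⁴ / 2.14×10⁻⁴ = 1.67×10⁻¹⁰ F.
C = C₁ + C₂ = 2.10×10⁻¹⁰ F.
Q = CV = 2.10×10⁻¹⁰ × 114 = 2.40×10⁻⁸ C.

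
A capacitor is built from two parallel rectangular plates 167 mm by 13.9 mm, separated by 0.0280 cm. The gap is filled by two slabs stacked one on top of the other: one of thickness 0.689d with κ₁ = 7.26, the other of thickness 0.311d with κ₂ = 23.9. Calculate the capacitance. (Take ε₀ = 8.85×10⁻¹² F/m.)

A = 167 × 13.9 mm² = 2.32×10⁻³ m².
Stacked slabs ⇒ two capacitors in series, each with the full plate area.
C₁ = κ₁ε₀A/d₁ = 7.26 × 8.85×10⁻¹² × 2.32×10⁻³ / 1.93×10⁻⁴ = 7.73×10⁻¹⁰ F.
C₂ = κ₂ε₀A/d₂ = 23.9 × 8.85×10⁻¹² × 2.32×10⁻³ / 8.71×10⁻⁵ = 5.64×10⁻⁹ F.
C = (1/C₁ + 1/C₂)⁻¹ = 6.80×10⁻¹⁰ F.

C ≈ 0.680 nF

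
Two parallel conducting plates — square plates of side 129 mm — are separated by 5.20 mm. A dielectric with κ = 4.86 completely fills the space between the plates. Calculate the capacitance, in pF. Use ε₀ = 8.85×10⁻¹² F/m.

A = (129 mm)² = 1.66×10⁻² m².
C = κε₀A/d = 4.86 × 8.85×10⁻¹² × 1.66×10⁻² / 5.20×10⁻³ = 1.38×10⁻¹⁰ F.

C ≈ 138 pF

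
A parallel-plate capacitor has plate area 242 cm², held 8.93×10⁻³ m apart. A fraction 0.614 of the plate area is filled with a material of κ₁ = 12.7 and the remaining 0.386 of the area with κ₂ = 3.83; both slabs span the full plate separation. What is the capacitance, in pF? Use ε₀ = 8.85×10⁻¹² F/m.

A = 242 cm² = 2.42×10⁻² m².
Side-by-side slabs ⇒ two capacitors in parallel, each spanning the full gap.
C₁ = κ₁ε₀A₁/d = 12.7 × 8.85×10⁻¹² × 1.49×10⁻² / 8.93×10⁻³ = 1.87×10⁻¹⁰ F.
C₂ = κ₂ε₀A₂/d = 3.83 × 8.85×10⁻¹² × 9.34×10⁻³ / 8.93×10⁻³ = 3.55×10⁻¹¹ F.
C = C₁ + C₂ = 2.22×10⁻¹⁰ F.

C ≈ 222 pF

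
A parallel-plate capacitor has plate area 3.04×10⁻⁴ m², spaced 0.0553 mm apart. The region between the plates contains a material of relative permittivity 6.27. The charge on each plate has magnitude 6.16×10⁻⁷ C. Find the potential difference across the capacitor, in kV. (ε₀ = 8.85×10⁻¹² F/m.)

C = κε₀A/d = 6.27 × 8.85×10⁻¹² × 3.04×10⁻⁴ / 5.53×10⁻⁵ = 3.05×10⁻¹⁰ F.
V = Q/C = 6.16×10⁻⁷ / 3.05×10⁻¹⁰ = 2.02×10³ V.

V ≈ 2.02 kV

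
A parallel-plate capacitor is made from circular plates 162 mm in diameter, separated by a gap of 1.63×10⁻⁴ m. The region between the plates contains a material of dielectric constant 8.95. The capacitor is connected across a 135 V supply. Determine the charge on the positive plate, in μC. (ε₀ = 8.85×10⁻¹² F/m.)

Q ≈ 1.35 μC

A = π(162/2 mm)² = 2.06×10⁻² m².
C = κε₀A/d = 8.95 × 8.85×10⁻¹² × 2.06×10⁻² / 1.63×10⁻⁴ = 1.00×10⁻⁸ F.
Q = CV = 1.00×10⁻⁸ × 135 = 1.35×10⁻⁶ C.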